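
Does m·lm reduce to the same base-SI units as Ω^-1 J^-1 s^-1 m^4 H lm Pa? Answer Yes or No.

Yes

Left side:
  lm = cd·sr = cd (luminous flux; sr is dimensionless).
  Combining: m·lm = m · cd = m·cd.
Right side:
  Ω = V/A (resistance = voltage per current),
      = kg·m²·s⁻³·A⁻².
  So Ω⁻¹ = kg⁻¹·m⁻²·s³·A².
  J = N·m (work = force × distance),
      = kg·m²·s⁻².
  So J⁻¹ = kg⁻¹·m⁻²·s².
  H = Wb/A (inductance = flux per current),
      = kg·m²·s⁻²·A⁻².
  lm = cd·sr = cd (luminous flux; sr is dimensionless).
  Pa = N/m² (pressure = force per area),
      = kg·m⁻¹·s⁻².
  Combining: Ω⁻¹·J⁻¹·s⁻¹·m⁴·H·lm·Pa = (kg⁻¹·m⁻²·s³·A²) · (kg⁻¹·m⁻²·s²) · s⁻¹ · m⁴ · (kg·m²·s⁻²·A⁻²) · cd · (kg·m⁻¹·s⁻²) = m·cd.
Both reduce to m·cd.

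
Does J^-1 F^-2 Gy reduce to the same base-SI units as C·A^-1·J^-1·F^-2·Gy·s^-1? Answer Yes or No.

Left side:
  J = kg·m²·s⁻².
  So J⁻¹ = kg⁻¹·m⁻²·s².
  F = kg⁻¹·m⁻²·s⁴·A².
  So F⁻² = kg²·m⁴·s⁻⁸·A⁻⁴.
  Gy = m²·s⁻².
  Combining: J⁻¹·F⁻²·Gy = (kg⁻¹·m⁻²·s²) · (kg²·m⁴·s⁻⁸·A⁻⁴) · (m²·s⁻²) = kg·m⁴·s⁻⁸·A⁻⁴.
Right side:
  C = A·s = s·A (charge = current × time).
  J = N·m (work = force × distance),
      = kg·m²·s⁻².
  So J⁻¹ = kg⁻¹·m⁻²·s².
  F = C/V (capacitance = charge per voltage),
      = A·s/(kg·m²·s⁻³·A⁻¹) (substituting C and V),
      = kg⁻¹·m⁻²·s⁴·A².
  So F⁻² = kg²·m⁴·s⁻⁸·A⁻⁴.
  Gy = J/kg (absorbed dose = energy per mass),
      = m²·s⁻².
  Combining: C·A⁻¹·J⁻¹·F⁻²·Gy·s⁻¹ = (s·A) · A⁻¹ · (kg⁻¹·m⁻²·s²) · (kg²·m⁴·s⁻⁸·A⁻⁴) · (m²·s⁻²) · s⁻¹ = kg·m⁴·s⁻⁸·A⁻⁴.
Both reduce to kg·m⁴·s⁻⁸·A⁻⁴.

Yes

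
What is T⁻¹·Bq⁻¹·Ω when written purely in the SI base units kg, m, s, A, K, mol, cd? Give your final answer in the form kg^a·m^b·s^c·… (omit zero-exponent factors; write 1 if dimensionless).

m²·A⁻¹

T = Wb/m² (flux density = flux per area),
    = kg·s⁻²·A⁻¹.
So T⁻¹ = kg⁻¹·s²·A.
Bq = 1/s = s⁻¹ (activity is decays per second).
So Bq⁻¹ = s.
Ω = V/A (resistance = voltage per current),
    = kg·m²·s⁻³·A⁻².
Combining: T⁻¹·Bq⁻¹·Ω = (kg⁻¹·s²·A) · s · (kg·m²·s⁻³·A⁻²) = m²·A⁻¹.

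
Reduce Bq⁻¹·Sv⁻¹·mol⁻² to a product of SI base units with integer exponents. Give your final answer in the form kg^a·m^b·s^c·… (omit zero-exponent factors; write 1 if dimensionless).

m⁻²·s³·mol⁻²

Bq = 1/s = s⁻¹ (activity is decays per second).
So Bq⁻¹ = s.
Sv = J/kg (equivalent dose = energy per mass),
    = m²·s⁻².
So Sv⁻¹ = m⁻²·s².
Combining: Bq⁻¹·Sv⁻¹·mol⁻² = s · (m⁻²·s²) · mol⁻² = m⁻²·s³·mol⁻².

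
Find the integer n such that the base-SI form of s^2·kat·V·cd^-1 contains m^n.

2

kat = s⁻¹·mol.
V = kg·m²·s⁻³·A⁻¹.
Combining: s²·kat·V·cd⁻¹ = s² · (s⁻¹·mol) · (kg·m²·s⁻³·A⁻¹) · cd⁻¹ = kg·m²·s⁻²·A⁻¹·mol·cd⁻¹.
The exponent of m is 2.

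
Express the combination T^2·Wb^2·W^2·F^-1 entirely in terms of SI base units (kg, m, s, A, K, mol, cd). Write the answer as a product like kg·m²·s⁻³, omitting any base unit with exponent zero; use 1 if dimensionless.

T = kg·s⁻²·A⁻¹.
So T² = kg²·s⁻⁴·A⁻².
Wb = kg·m²·s⁻²·A⁻¹.
So Wb² = kg²·m⁴·s⁻⁴·A⁻².
W = kg·m²·s⁻³.
So W² = kg²·m⁴·s⁻⁶.
F = kg⁻¹·m⁻²·s⁴·A².
So F⁻¹ = kg·m²·s⁻⁴·A⁻².
Combining: T²·Wb²·W²·F⁻¹ = (kg²·s⁻⁴·A⁻²) · (kg²·m⁴·s⁻⁴·A⁻²) · (kg²·m⁴·s⁻⁶) · (kg·m²·s⁻⁴·A⁻²) = kg⁷·m¹⁰·s⁻¹⁸·A⁻⁶.

kg⁷·m¹⁰·s⁻¹⁸·A⁻⁶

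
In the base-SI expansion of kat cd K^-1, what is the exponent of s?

-1

kat = mol/s = s⁻¹·mol (catalytic activity).
Combining: kat·cd·K⁻¹ = (s⁻¹·mol) · cd · K⁻¹ = s⁻¹·K⁻¹·mol·cd.
The exponent of s is -1.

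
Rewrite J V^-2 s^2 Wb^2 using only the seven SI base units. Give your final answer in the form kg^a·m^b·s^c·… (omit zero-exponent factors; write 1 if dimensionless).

J = kg·m²·s⁻².
V = kg·m²·s⁻³·A⁻¹.
So V⁻² = kg⁻²·m⁻⁴·s⁶·A².
Wb = kg·m²·s⁻²·A⁻¹.
So Wb² = kg²·m⁴·s⁻⁴·A⁻².
Combining: J·V⁻²·s²·Wb² = (kg·m²·s⁻²) · (kg⁻²·m⁻⁴·s⁶·A²) · s² · (kg²·m⁴·s⁻⁴·A⁻²) = kg·m²·s².

kg·m²·s²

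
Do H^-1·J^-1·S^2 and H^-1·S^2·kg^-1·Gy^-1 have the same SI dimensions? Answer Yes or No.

Left side:
  H = kg·m²·s⁻²·A⁻².
  So H⁻¹ = kg⁻¹·m⁻²·s²·A².
  J = kg·m²·s⁻².
  So J⁻¹ = kg⁻¹·m⁻²·s².
  S = kg⁻¹·m⁻²·s³·A².
  So S² = kg⁻²·m⁻⁴·s⁶·A⁴.
  Combining: H⁻¹·J⁻¹·S² = (kg⁻¹·m⁻²·s²·A²) · (kg⁻¹·m⁻²·s²) · (kg⁻²·m⁻⁴·s⁶·A⁴) = kg⁻⁴·m⁻⁸·s¹⁰·A⁶.
Right side:
  H = kg·m²·s⁻²·A⁻².
  So H⁻¹ = kg⁻¹·m⁻²·s²·A².
  S = kg⁻¹·m⁻²·s³·A².
  So S² = kg⁻²·m⁻⁴·s⁶·A⁴.
  Gy = m²·s⁻².
  So Gy⁻¹ = m⁻²·s².
  Combining: H⁻¹·S²·kg⁻¹·Gy⁻¹ = (kg⁻¹·m⁻²·s²·A²) · (kg⁻²·m⁻⁴·s⁶·A⁴) · kg⁻¹ · (m⁻²·s²) = kg⁻⁴·m⁻⁸·s¹⁰·A⁶.
Both reduce to kg⁻⁴·m⁻⁸·s¹⁰·A⁶.

Yes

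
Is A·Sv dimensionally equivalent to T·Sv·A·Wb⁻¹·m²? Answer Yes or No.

Left side:
  Sv = J/kg (equivalent dose = energy per mass),
      = m²·s⁻².
  Combining: A·Sv = A · (m²·s⁻²) = m²·s⁻²·A.
Right side:
  T = Wb/m² (flux density = flux per area),
      = kg·s⁻²·A⁻¹.
  Sv = J/kg (equivalent dose = energy per mass),
      = m²·s⁻².
  Wb = V·s (flux: a volt is a weber per second),
      = kg·m²·s⁻²·A⁻¹.
  So Wb⁻¹ = kg⁻¹·m⁻²·s²·A.
  Combining: T·Sv·A·Wb⁻¹·m² = (kg·s⁻²·A⁻¹) · (m²·s⁻²) · A · (kg⁻¹·m⁻²·s²·A) · m² = m²·s⁻²·A.
Both reduce to m²·s⁻²·A.

Yes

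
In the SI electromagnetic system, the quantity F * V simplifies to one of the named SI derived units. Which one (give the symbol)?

F = C/V (capacitance = charge per voltage),
    = A·s/(kg·m²·s⁻³·A⁻¹) (substituting C and V),
    = kg⁻¹·m⁻²·s⁴·A².
V = W/A (potential = power per current),
    = kg·m²·s⁻³·A⁻¹.
Combining: F·V = (kg⁻¹·m⁻²·s⁴·A²) · (kg·m²·s⁻³·A⁻¹) = s·A.
s·A is the base-SI form of the coulomb.

C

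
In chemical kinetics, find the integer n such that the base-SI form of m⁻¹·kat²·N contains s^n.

-4

kat = mol/s = s⁻¹·mol (catalytic activity).
So kat² = s⁻²·mol².
N = kg·m/s² = kg·m·s⁻² (force = mass × acceleration).
Combining: m⁻¹·kat²·N = m⁻¹ · (s⁻²·mol²) · (kg·m·s⁻²) = kg·s⁻⁴·mol².
The exponent of s is -4.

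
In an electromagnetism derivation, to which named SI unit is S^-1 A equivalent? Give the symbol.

S = 1/Ω (conductance is reciprocal resistance),
    = kg⁻¹·m⁻²·s³·A².
So S⁻¹ = kg·m²·s⁻³·A⁻².
Combining: S⁻¹·A = (kg·m²·s⁻³·A⁻²) · A = kg·m²·s⁻³·A⁻¹.
kg·m²·s⁻³·A⁻¹ is the base-SI form of the volt.

V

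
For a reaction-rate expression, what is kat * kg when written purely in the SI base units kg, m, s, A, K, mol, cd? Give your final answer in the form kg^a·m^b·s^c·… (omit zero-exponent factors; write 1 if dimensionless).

kg·s⁻¹·mol

kat = mol/s = s⁻¹·mol (catalytic activity).
Combining: kat·kg = (s⁻¹·mol) · kg = kg·s⁻¹·mol.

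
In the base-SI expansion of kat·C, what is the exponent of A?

kat = mol/s = s⁻¹·mol (catalytic activity).
C = A·s = s·A (charge = current × time).
Combining: kat·C = (s⁻¹·mol) · (s·A) = A·mol.
The exponent of A is 1.

1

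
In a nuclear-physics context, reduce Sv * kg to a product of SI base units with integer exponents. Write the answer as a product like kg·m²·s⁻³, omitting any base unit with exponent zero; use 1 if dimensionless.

kg·m²·s⁻²

Sv = m²·s⁻².
Combining: Sv·kg = (m²·s⁻²) · kg = kg·m²·s⁻².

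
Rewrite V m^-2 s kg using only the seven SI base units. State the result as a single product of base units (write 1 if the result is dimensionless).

kg²·s⁻²·A⁻¹

V = W/A (potential = power per current),
    = kg·m²·s⁻³·A⁻¹.
Combining: V·m⁻²·s·kg = (kg·m²·s⁻³·A⁻¹) · m⁻² · s · kg = kg²·s⁻²·A⁻¹.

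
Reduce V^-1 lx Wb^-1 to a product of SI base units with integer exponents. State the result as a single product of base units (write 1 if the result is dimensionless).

V = kg·m²·s⁻³·A⁻¹.
So V⁻¹ = kg⁻¹·m⁻²·s³·A.
lx = m⁻²·cd.
Wb = kg·m²·s⁻²·A⁻¹.
So Wb⁻¹ = kg⁻¹·m⁻²·s²·A.
Combining: V⁻¹·lx·Wb⁻¹ = (kg⁻¹·m⁻²·s³·A) · (m⁻²·cd) · (kg⁻¹·m⁻²·s²·A) = kg⁻²·m⁻⁶·s⁵·A²·cd.

kg⁻²·m⁻⁶·s⁵·A²·cd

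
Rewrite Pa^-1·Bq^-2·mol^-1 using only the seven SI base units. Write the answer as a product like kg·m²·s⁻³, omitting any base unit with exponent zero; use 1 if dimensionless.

kg⁻¹·m·s⁴·mol⁻¹

Pa = kg·m⁻¹·s⁻².
So Pa⁻¹ = kg⁻¹·m·s².
Bq = s⁻¹.
So Bq⁻² = s².
Combining: Pa⁻¹·Bq⁻²·mol⁻¹ = (kg⁻¹·m·s²) · s² · mol⁻¹ = kg⁻¹·m·s⁴·mol⁻¹.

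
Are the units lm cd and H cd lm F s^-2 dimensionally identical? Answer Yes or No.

Yes

Left side:
  lm = cd·sr = cd (luminous flux; sr is dimensionless).
  Combining: lm·cd = cd · cd = cd².
Right side:
  H = kg·m²·s⁻²·A⁻².
  lm = cd.
  F = kg⁻¹·m⁻²·s⁴·A².
  Combining: H·cd·lm·F·s⁻² = (kg·m²·s⁻²·A⁻²) · cd · cd · (kg⁻¹·m⁻²·s⁴·A²) · s⁻² = cd².
Both reduce to cd².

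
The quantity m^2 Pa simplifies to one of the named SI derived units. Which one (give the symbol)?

N

Pa = N/m² (pressure = force per area),
    = kg·m⁻¹·s⁻².
Combining: m²·Pa = m² · (kg·m⁻¹·s⁻²) = kg·m·s⁻².
kg·m·s⁻² is the base-SI form of the newton.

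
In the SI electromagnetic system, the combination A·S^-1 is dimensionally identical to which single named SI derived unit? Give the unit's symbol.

S = kg⁻¹·m⁻²·s³·A².
So S⁻¹ = kg·m²·s⁻³·A⁻².
Combining: A·S⁻¹ = A · (kg·m²·s⁻³·A⁻²) = kg·m²·s⁻³·A⁻¹.
kg·m²·s⁻³·A⁻¹ is the base-SI form of the volt.

V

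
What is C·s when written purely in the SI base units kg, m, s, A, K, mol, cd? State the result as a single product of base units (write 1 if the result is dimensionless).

s²·A

C = A·s = s·A (charge = current × time).
Combining: C·s = (s·A) · s = s²·A.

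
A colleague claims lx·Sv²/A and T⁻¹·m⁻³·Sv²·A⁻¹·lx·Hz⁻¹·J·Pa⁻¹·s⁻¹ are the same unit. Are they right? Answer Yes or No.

No

Left side:
  lx = m⁻²·cd.
  Sv = m²·s⁻².
  So Sv² = m⁴·s⁻⁴.
  Combining: lx·Sv²·A⁻¹ = (m⁻²·cd) · (m⁴·s⁻⁴) · A⁻¹ = m²·s⁻⁴·A⁻¹·cd.
Right side:
  T = Wb/m² (flux density = flux per area),
      = kg·s⁻²·A⁻¹.
  So T⁻¹ = kg⁻¹·s²·A.
  Sv = J/kg (equivalent dose = energy per mass),
      = m²·s⁻².
  So Sv² = m⁴·s⁻⁴.
  lx = lm/m² (illuminance = luminous flux per area),
      = m⁻²·cd.
  Hz = 1/s = s⁻¹ (frequency is cycles per second).
  So Hz⁻¹ = s.
  J = N·m (work = force × distance),
      = kg·m²·s⁻².
  Pa = N/m² (pressure = force per area),
      = kg·m⁻¹·s⁻².
  So Pa⁻¹ = kg⁻¹·m·s².
  Combining: T⁻¹·m⁻³·Sv²·A⁻¹·lx·Hz⁻¹·J·Pa⁻¹·s⁻¹ = (kg⁻¹·s²·A) · m⁻³ · (m⁴·s⁻⁴) · A⁻¹ · (m⁻²·cd) · s · (kg·m²·s⁻²) · (kg⁻¹·m·s²) · s⁻¹ = kg⁻¹·m²·s⁻²·cd.
Left is m²·s⁻⁴·A⁻¹·cd; right is kg⁻¹·m²·s⁻²·cd — different.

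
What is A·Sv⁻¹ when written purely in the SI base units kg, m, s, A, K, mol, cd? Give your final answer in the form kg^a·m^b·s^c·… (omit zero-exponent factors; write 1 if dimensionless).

m⁻²·s²·A

Sv = m²·s⁻².
So Sv⁻¹ = m⁻²·s².
Combining: A·Sv⁻¹ = A · (m⁻²·s²) = m⁻²·s²·A.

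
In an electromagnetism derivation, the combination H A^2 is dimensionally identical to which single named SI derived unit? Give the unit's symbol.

H = Wb/A (inductance = flux per current),
    = kg·m²·s⁻²·A⁻².
Combining: H·A² = (kg·m²·s⁻²·A⁻²) · A² = kg·m²·s⁻².
kg·m²·s⁻² is the base-SI form of the joule.

J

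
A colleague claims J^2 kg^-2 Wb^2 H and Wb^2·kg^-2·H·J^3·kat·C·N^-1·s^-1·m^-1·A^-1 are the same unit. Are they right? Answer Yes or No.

No

Left side:
  J = kg·m²·s⁻².
  So J² = kg²·m⁴·s⁻⁴.
  Wb = kg·m²·s⁻²·A⁻¹.
  So Wb² = kg²·m⁴·s⁻⁴·A⁻².
  H = kg·m²·s⁻²·A⁻².
  Combining: J²·kg⁻²·Wb²·H = (kg²·m⁴·s⁻⁴) · kg⁻² · (kg²·m⁴·s⁻⁴·A⁻²) · (kg·m²·s⁻²·A⁻²) = kg³·m¹⁰·s⁻¹⁰·A⁻⁴.
Right side:
  Wb = kg·m²·s⁻²·A⁻¹.
  So Wb² = kg²·m⁴·s⁻⁴·A⁻².
  H = kg·m²·s⁻²·A⁻².
  J = kg·m²·s⁻².
  So J³ = kg³·m⁶·s⁻⁶.
  kat = s⁻¹·mol.
  C = s·A.
  N = kg·m·s⁻².
  So N⁻¹ = kg⁻¹·m⁻¹·s².
  Combining: Wb²·kg⁻²·H·J³·kat·C·N⁻¹·s⁻¹·m⁻¹·A⁻¹ = (kg²·m⁴·s⁻⁴·A⁻²) · kg⁻² · (kg·m²·s⁻²·A⁻²) · (kg³·m⁶·s⁻⁶) · (s⁻¹·mol) · (s·A) · (kg⁻¹·m⁻¹·s²) · s⁻¹ · m⁻¹ · A⁻¹ = kg³·m¹⁰·s⁻¹¹·A⁻⁴·mol.
Left is kg³·m¹⁰·s⁻¹⁰·A⁻⁴; right is kg³·m¹⁰·s⁻¹¹·A⁻⁴·mol — different.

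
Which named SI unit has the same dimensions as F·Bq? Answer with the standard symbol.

S

F = kg⁻¹·m⁻²·s⁴·A².
Bq = s⁻¹.
Combining: F·Bq = (kg⁻¹·m⁻²·s⁴·A²) · s⁻¹ = kg⁻¹·m⁻²·s³·A².
kg⁻¹·m⁻²·s³·A² is the base-SI form of the siemens.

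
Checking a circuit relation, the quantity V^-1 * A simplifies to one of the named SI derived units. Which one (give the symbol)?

V = W/A (potential = power per current),
    = kg·m²·s⁻³·A⁻¹.
So V⁻¹ = kg⁻¹·m⁻²·s³·A.
Combining: V⁻¹·A = (kg⁻¹·m⁻²·s³·A) · A = kg⁻¹·m⁻²·s³·A².
kg⁻¹·m⁻²·s³·A² is the base-SI form of the siemens.

S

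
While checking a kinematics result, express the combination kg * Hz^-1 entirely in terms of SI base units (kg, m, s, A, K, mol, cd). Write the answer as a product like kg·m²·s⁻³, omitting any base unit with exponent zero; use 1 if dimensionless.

Hz = 1/s = s⁻¹ (frequency is cycles per second).
So Hz⁻¹ = s.
Combining: kg·Hz⁻¹ = kg · s = kg·s.

kg·s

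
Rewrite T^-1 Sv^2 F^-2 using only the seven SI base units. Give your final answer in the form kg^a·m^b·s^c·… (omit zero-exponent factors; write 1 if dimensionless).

T = Wb/m² (flux density = flux per area),
    = kg·s⁻²·A⁻¹.
So T⁻¹ = kg⁻¹·s²·A.
Sv = J/kg (equivalent dose = energy per mass),
    = m²·s⁻².
So Sv² = m⁴·s⁻⁴.
F = C/V (capacitance = charge per voltage),
    = A·s/(kg·m²·s⁻³·A⁻¹) (substituting C and V),
    = kg⁻¹·m⁻²·s⁴·A².
So F⁻² = kg²·m⁴·s⁻⁸·A⁻⁴.
Combining: T⁻¹·Sv²·F⁻² = (kg⁻¹·s²·A) · (m⁴·s⁻⁴) · (kg²·m⁴·s⁻⁸·A⁻⁴) = kg·m⁸·s⁻¹⁰·A⁻³.

kg·m⁸·s⁻¹⁰·A⁻³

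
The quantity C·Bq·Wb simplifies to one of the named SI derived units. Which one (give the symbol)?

J

C = s·A.
Bq = s⁻¹.
Wb = kg·m²·s⁻²·A⁻¹.
Combining: C·Bq·Wb = (s·A) · s⁻¹ · (kg·m²·s⁻²·A⁻¹) = kg·m²·s⁻².
kg·m²·s⁻² is the base-SI form of the joule.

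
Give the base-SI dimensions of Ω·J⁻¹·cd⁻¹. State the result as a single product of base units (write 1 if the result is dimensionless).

s⁻¹·A⁻²·cd⁻¹

Ω = V/A (resistance = voltage per current),
    = kg·m²·s⁻³·A⁻².
J = N·m (work = force × distance),
    = kg·m²·s⁻².
So J⁻¹ = kg⁻¹·m⁻²·s².
Combining: Ω·J⁻¹·cd⁻¹ = (kg·m²·s⁻³·A⁻²) · (kg⁻¹·m⁻²·s²) · cd⁻¹ = s⁻¹·A⁻²·cd⁻¹.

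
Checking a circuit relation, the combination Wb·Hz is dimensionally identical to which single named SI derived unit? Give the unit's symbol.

Wb = V·s (flux: a volt is a weber per second),
    = kg·m²·s⁻²·A⁻¹.
Hz = 1/s = s⁻¹ (frequency is cycles per second).
Combining: Wb·Hz = (kg·m²·s⁻²·A⁻¹) · s⁻¹ = kg·m²·s⁻³·A⁻¹.
kg·m²·s⁻³·A⁻¹ is the base-SI form of the volt.

V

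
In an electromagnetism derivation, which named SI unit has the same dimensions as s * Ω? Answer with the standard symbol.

Ω = kg·m²·s⁻³·A⁻².
Combining: s·Ω = s · (kg·m²·s⁻³·A⁻²) = kg·m²·s⁻²·A⁻².
kg·m²·s⁻²·A⁻² is the base-SI form of the henry.

H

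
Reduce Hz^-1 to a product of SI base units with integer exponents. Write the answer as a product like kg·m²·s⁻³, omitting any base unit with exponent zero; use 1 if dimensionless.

Hz = 1/s = s⁻¹ (frequency is cycles per second).
So Hz⁻¹ = s.

s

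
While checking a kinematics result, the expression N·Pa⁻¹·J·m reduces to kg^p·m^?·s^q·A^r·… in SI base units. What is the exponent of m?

5

N = kg·m·s⁻².
Pa = kg·m⁻¹·s⁻².
So Pa⁻¹ = kg⁻¹·m·s².
J = kg·m²·s⁻².
Combining: N·Pa⁻¹·J·m = (kg·m·s⁻²) · (kg⁻¹·m·s²) · (kg·m²·s⁻²) · m = kg·m⁵·s⁻².
The exponent of m is 5.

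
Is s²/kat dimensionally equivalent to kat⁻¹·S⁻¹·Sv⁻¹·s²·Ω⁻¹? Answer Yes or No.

Left side:
  kat = mol/s = s⁻¹·mol (catalytic activity).
  So kat⁻¹ = s·mol⁻¹.
  Combining: s²·kat⁻¹ = s² · (s·mol⁻¹) = s³·mol⁻¹.
Right side:
  kat = s⁻¹·mol.
  So kat⁻¹ = s·mol⁻¹.
  S = kg⁻¹·m⁻²·s³·A².
  So S⁻¹ = kg·m²·s⁻³·A⁻².
  Sv = m²·s⁻².
  So Sv⁻¹ = m⁻²·s².
  Ω = kg·m²·s⁻³·A⁻².
  So Ω⁻¹ = kg⁻¹·m⁻²·s³·A².
  Combining: kat⁻¹·S⁻¹·Sv⁻¹·s²·Ω⁻¹ = (s·mol⁻¹) · (kg·m²·s⁻³·A⁻²) · (m⁻²·s²) · s² · (kg⁻¹·m⁻²·s³·A²) = m⁻²·s⁵·mol⁻¹.
Left is s³·mol⁻¹; right is m⁻²·s⁵·mol⁻¹ — different.

No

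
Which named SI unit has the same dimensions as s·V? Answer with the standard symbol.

V = W/A (potential = power per current),
    = kg·m²·s⁻³·A⁻¹.
Combining: s·V = s · (kg·m²·s⁻³·A⁻¹) = kg·m²·s⁻²·A⁻¹.
kg·m²·s⁻²·A⁻¹ is the base-SI form of the weber.

Wb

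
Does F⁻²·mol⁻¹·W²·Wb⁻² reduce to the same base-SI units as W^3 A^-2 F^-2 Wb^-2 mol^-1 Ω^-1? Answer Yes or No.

Yes

Left side:
  F = kg⁻¹·m⁻²·s⁴·A².
  So F⁻² = kg²·m⁴·s⁻⁸·A⁻⁴.
  W = kg·m²·s⁻³.
  So W² = kg²·m⁴·s⁻⁶.
  Wb = kg·m²·s⁻²·A⁻¹.
  So Wb⁻² = kg⁻²·m⁻⁴·s⁴·A².
  Combining: F⁻²·mol⁻¹·W²·Wb⁻² = (kg²·m⁴·s⁻⁸·A⁻⁴) · mol⁻¹ · (kg²·m⁴·s⁻⁶) · (kg⁻²·m⁻⁴·s⁴·A²) = kg²·m⁴·s⁻¹⁰·A⁻²·mol⁻¹.
Right side:
  W = J/s (power = energy per time),
      = kg·m²·s⁻³.
  So W³ = kg³·m⁶·s⁻⁹.
  F = C/V (capacitance = charge per voltage),
      = A·s/(kg·m²·s⁻³·A⁻¹) (substituting C and V),
      = kg⁻¹·m⁻²·s⁴·A².
  So F⁻² = kg²·m⁴·s⁻⁸·A⁻⁴.
  Wb = V·s (flux: a volt is a weber per second),
      = kg·m²·s⁻²·A⁻¹.
  So Wb⁻² = kg⁻²·m⁻⁴·s⁴·A².
  Ω = V/A (resistance = voltage per current),
      = kg·m²·s⁻³·A⁻².
  So Ω⁻¹ = kg⁻¹·m⁻²·s³·A².
  Combining: W³·A⁻²·F⁻²·Wb⁻²·mol⁻¹·Ω⁻¹ = (kg³·m⁶·s⁻⁹) · A⁻² · (kg²·m⁴·s⁻⁸·A⁻⁴) · (kg⁻²·m⁻⁴·s⁴·A²) · mol⁻¹ · (kg⁻¹·m⁻²·s³·A²) = kg²·m⁴·s⁻¹⁰·A⁻²·mol⁻¹.
Both reduce to kg²·m⁴·s⁻¹⁰·A⁻²·mol⁻¹.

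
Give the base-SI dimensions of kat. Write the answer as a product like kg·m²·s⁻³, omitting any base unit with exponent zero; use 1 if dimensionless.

s⁻¹·mol

kat = s⁻¹·mol.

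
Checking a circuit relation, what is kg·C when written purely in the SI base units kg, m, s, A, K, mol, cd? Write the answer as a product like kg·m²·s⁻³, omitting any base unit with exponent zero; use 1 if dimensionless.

C = s·A.
Combining: kg·C = kg · (s·A) = kg·s·A.

kg·s·A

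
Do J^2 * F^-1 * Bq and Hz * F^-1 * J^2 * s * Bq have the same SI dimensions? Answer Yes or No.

Yes

Left side:
  J = N·m (work = force × distance),
      = kg·m²·s⁻².
  So J² = kg²·m⁴·s⁻⁴.
  F = C/V (capacitance = charge per voltage),
      = A·s/(kg·m²·s⁻³·A⁻¹) (substituting C and V),
      = kg⁻¹·m⁻²·s⁴·A².
  So F⁻¹ = kg·m²·s⁻⁴·A⁻².
  Bq = 1/s = s⁻¹ (activity is decays per second).
  Combining: J²·F⁻¹·Bq = (kg²·m⁴·s⁻⁴) · (kg·m²·s⁻⁴·A⁻²) · s⁻¹ = kg³·m⁶·s⁻⁹·A⁻².
Right side:
  Hz = s⁻¹.
  F = kg⁻¹·m⁻²·s⁴·A².
  So F⁻¹ = kg·m²·s⁻⁴·A⁻².
  J = kg·m²·s⁻².
  So J² = kg²·m⁴·s⁻⁴.
  Bq = s⁻¹.
  Combining: Hz·F⁻¹·J²·s·Bq = s⁻¹ · (kg·m²·s⁻⁴·A⁻²) · (kg²·m⁴·s⁻⁴) · s · s⁻¹ = kg³·m⁶·s⁻⁹·A⁻².
Both reduce to kg³·m⁶·s⁻⁹·A⁻².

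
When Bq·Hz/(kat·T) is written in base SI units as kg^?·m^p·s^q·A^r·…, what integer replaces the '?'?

-1

kat = mol/s = s⁻¹·mol (catalytic activity).
So kat⁻¹ = s·mol⁻¹.
T = Wb/m² (flux density = flux per area),
    = kg·s⁻²·A⁻¹.
So T⁻¹ = kg⁻¹·s²·A.
Bq = 1/s = s⁻¹ (activity is decays per second).
Hz = 1/s = s⁻¹ (frequency is cycles per second).
Combining: kat⁻¹·T⁻¹·Bq·Hz = (s·mol⁻¹) · (kg⁻¹·s²·A) · s⁻¹ · s⁻¹ = kg⁻¹·s·A·mol⁻¹.
The exponent of kg is -1.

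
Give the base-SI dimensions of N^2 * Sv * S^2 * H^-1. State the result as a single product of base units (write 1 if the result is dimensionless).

kg⁻¹·m⁻²·s²·A⁶

N = kg·m/s² = kg·m·s⁻² (force = mass × acceleration).
So N² = kg²·m²·s⁻⁴.
Sv = J/kg (equivalent dose = energy per mass),
    = m²·s⁻².
S = 1/Ω (conductance is reciprocal resistance),
    = kg⁻¹·m⁻²·s³·A².
So S² = kg⁻²·m⁻⁴·s⁶·A⁴.
H = Wb/A (inductance = flux per current),
    = kg·m²·s⁻²·A⁻².
So H⁻¹ = kg⁻¹·m⁻²·s²·A².
Combining: N²·Sv·S²·H⁻¹ = (kg²·m²·s⁻⁴) · (m²·s⁻²) · (kg⁻²·m⁻⁴·s⁶·A⁴) · (kg⁻¹·m⁻²·s²·A²) = kg⁻¹·m⁻²·s²·A⁶.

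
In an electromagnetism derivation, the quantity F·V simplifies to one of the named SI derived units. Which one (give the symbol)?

F = C/V (capacitance = charge per voltage),
    = A·s/(kg·m²·s⁻³·A⁻¹) (substituting C and V),
    = kg⁻¹·m⁻²·s⁴·A².
V = W/A (potential = power per current),
    = kg·m²·s⁻³·A⁻¹.
Combining: F·V = (kg⁻¹·m⁻²·s⁴·A²) · (kg·m²·s⁻³·A⁻¹) = s·A.
s·A is the base-SI form of the coulomb.

C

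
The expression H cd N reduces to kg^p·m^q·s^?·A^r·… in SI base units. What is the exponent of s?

H = Wb/A (inductance = flux per current),
    = kg·m²·s⁻²·A⁻².
N = kg·m/s² = kg·m·s⁻² (force = mass × acceleration).
Combining: H·cd·N = (kg·m²·s⁻²·A⁻²) · cd · (kg·m·s⁻²) = kg²·m³·s⁻⁴·A⁻²·cd.
The exponent of s is -4.

-4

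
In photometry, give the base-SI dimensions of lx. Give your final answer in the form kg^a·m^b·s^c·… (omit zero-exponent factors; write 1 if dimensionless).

lx = lm/m² (illuminance = luminous flux per area),
    = m⁻²·cd.

m⁻²·cd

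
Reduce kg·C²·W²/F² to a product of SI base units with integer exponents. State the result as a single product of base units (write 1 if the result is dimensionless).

F = C/V (capacitance = charge per voltage),
    = A·s/(kg·m²·s⁻³·A⁻¹) (substituting C and V),
    = kg⁻¹·m⁻²·s⁴·A².
So F⁻² = kg²·m⁴·s⁻⁸·A⁻⁴.
C = A·s = s·A (charge = current × time).
So C² = s²·A².
W = J/s (power = energy per time),
    = kg·m²·s⁻³.
So W² = kg²·m⁴·s⁻⁶.
Combining: kg·F⁻²·C²·W² = kg · (kg²·m⁴·s⁻⁸·A⁻⁴) · (s²·A²) · (kg²·m⁴·s⁻⁶) = kg⁵·m⁸·s⁻¹²·A⁻².

kg⁵·m⁸·s⁻¹²·A⁻²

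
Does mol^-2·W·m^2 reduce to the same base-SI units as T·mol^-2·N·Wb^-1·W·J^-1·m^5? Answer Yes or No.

Left side:
  W = J/s (power = energy per time),
      = kg·m²·s⁻³.
  Combining: mol⁻²·W·m² = mol⁻² · (kg·m²·s⁻³) · m² = kg·m⁴·s⁻³·mol⁻².
Right side:
  T = Wb/m² (flux density = flux per area),
      = kg·s⁻²·A⁻¹.
  N = kg·m/s² = kg·m·s⁻² (force = mass × acceleration).
  Wb = V·s (flux: a volt is a weber per second),
      = kg·m²·s⁻²·A⁻¹.
  So Wb⁻¹ = kg⁻¹·m⁻²·s²·A.
  W = J/s (power = energy per time),
      = kg·m²·s⁻³.
  J = N·m (work = force × distance),
      = kg·m²·s⁻².
  So J⁻¹ = kg⁻¹·m⁻²·s².
  Combining: T·mol⁻²·N·Wb⁻¹·W·J⁻¹·m⁵ = (kg·s⁻²·A⁻¹) · mol⁻² · (kg·m·s⁻²) · (kg⁻¹·m⁻²·s²·A) · (kg·m²·s⁻³) · (kg⁻¹·m⁻²·s²) · m⁵ = kg·m⁴·s⁻³·mol⁻².
Both reduce to kg·m⁴·s⁻³·mol⁻².

Yes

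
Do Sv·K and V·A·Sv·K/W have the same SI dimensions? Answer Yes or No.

Yes

Left side:
  Sv = m²·s⁻².
  Combining: Sv·K = (m²·s⁻²) · K = m²·s⁻²·K.
Right side:
  V = kg·m²·s⁻³·A⁻¹.
  Sv = m²·s⁻².
  W = kg·m²·s⁻³.
  So W⁻¹ = kg⁻¹·m⁻²·s³.
  Combining: V·A·Sv·W⁻¹·K = (kg·m²·s⁻³·A⁻¹) · A · (m²·s⁻²) · (kg⁻¹·m⁻²·s³) · K = m²·s⁻²·K.
Both reduce to m²·s⁻²·K.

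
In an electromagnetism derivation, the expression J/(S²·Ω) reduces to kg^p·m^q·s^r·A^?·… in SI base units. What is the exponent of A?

J = N·m (work = force × distance),
    = kg·m²·s⁻².
S = 1/Ω (conductance is reciprocal resistance),
    = kg⁻¹·m⁻²·s³·A².
So S⁻² = kg²·m⁴·s⁻⁶·A⁻⁴.
Ω = V/A (resistance = voltage per current),
    = kg·m²·s⁻³·A⁻².
So Ω⁻¹ = kg⁻¹·m⁻²·s³·A².
Combining: J·S⁻²·Ω⁻¹ = (kg·m²·s⁻²) · (kg²·m⁴·s⁻⁶·A⁻⁴) · (kg⁻¹·m⁻²·s³·A²) = kg²·m⁴·s⁻⁵·A⁻².
The exponent of A is -2.

-2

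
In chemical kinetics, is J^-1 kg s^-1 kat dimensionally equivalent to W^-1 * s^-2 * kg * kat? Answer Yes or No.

Left side:
  J = N·m (work = force × distance),
      = kg·m²·s⁻².
  So J⁻¹ = kg⁻¹·m⁻²·s².
  kat = mol/s = s⁻¹·mol (catalytic activity).
  Combining: J⁻¹·kg·s⁻¹·kat = (kg⁻¹·m⁻²·s²) · kg · s⁻¹ · (s⁻¹·mol) = m⁻²·mol.
Right side:
  W = kg·m²·s⁻³.
  So W⁻¹ = kg⁻¹·m⁻²·s³.
  kat = s⁻¹·mol.
  Combining: W⁻¹·s⁻²·kg·kat = (kg⁻¹·m⁻²·s³) · s⁻² · kg · (s⁻¹·mol) = m⁻²·mol.
Both reduce to m⁻²·mol.

Yes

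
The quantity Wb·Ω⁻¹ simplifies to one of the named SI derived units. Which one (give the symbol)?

Wb = V·s (flux: a volt is a weber per second),
    = kg·m²·s⁻²·A⁻¹.
Ω = V/A (resistance = voltage per current),
    = kg·m²·s⁻³·A⁻².
So Ω⁻¹ = kg⁻¹·m⁻²·s³·A².
Combining: Wb·Ω⁻¹ = (kg·m²·s⁻²·A⁻¹) · (kg⁻¹·m⁻²·s³·A²) = s·A.
s·A is the base-SI form of the coulomb.

C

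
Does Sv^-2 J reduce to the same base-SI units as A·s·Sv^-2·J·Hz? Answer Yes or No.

Left side:
  Sv = J/kg (equivalent dose = energy per mass),
      = m²·s⁻².
  So Sv⁻² = m⁻⁴·s⁴.
  J = N·m (work = force × distance),
      = kg·m²·s⁻².
  Combining: Sv⁻²·J = (m⁻⁴·s⁴) · (kg·m²·s⁻²) = kg·m⁻²·s².
Right side:
  Sv = m²·s⁻².
  So Sv⁻² = m⁻⁴·s⁴.
  J = kg·m²·s⁻².
  Hz = s⁻¹.
  Combining: A·s·Sv⁻²·J·Hz = A · s · (m⁻⁴·s⁴) · (kg·m²·s⁻²) · s⁻¹ = kg·m⁻²·s²·A.
Left is kg·m⁻²·s²; right is kg·m⁻²·s²·A — different.

No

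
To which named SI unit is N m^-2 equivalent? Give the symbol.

Pa

N = kg·m/s² = kg·m·s⁻² (force = mass × acceleration).
Combining: N·m⁻² = (kg·m·s⁻²) · m⁻² = kg·m⁻¹·s⁻².
kg·m⁻¹·s⁻² is the base-SI form of the pascal.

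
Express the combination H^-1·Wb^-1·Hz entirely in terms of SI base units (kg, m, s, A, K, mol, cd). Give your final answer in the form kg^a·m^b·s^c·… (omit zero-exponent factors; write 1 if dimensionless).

kg⁻²·m⁻⁴·s³·A³

H = kg·m²·s⁻²·A⁻².
So H⁻¹ = kg⁻¹·m⁻²·s²·A².
Wb = kg·m²·s⁻²·A⁻¹.
So Wb⁻¹ = kg⁻¹·m⁻²·s²·A.
Hz = s⁻¹.
Combining: H⁻¹·Wb⁻¹·Hz = (kg⁻¹·m⁻²·s²·A²) · (kg⁻¹·m⁻²·s²·A) · s⁻¹ = kg⁻²·m⁻⁴·s³·A³.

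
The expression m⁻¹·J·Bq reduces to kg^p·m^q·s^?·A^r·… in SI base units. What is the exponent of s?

-3

J = N·m (work = force × distance),
    = kg·m²·s⁻².
Bq = 1/s = s⁻¹ (activity is decays per second).
Combining: m⁻¹·J·Bq = m⁻¹ · (kg·m²·s⁻²) · s⁻¹ = kg·m·s⁻³.
The exponent of s is -3.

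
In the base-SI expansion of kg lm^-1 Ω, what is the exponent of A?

-2

lm = cd·sr = cd (luminous flux; sr is dimensionless).
So lm⁻¹ = cd⁻¹.
Ω = V/A (resistance = voltage per current),
    = kg·m²·s⁻³·A⁻².
Combining: kg·lm⁻¹·Ω = kg · cd⁻¹ · (kg·m²·s⁻³·A⁻²) = kg²·m²·s⁻³·A⁻²·cd⁻¹.
The exponent of A is -2.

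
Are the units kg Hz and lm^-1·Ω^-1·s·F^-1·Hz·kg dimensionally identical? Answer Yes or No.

No

Left side:
  Hz = s⁻¹.
  Combining: kg·Hz = kg · s⁻¹ = kg·s⁻¹.
Right side:
  lm = cd.
  So lm⁻¹ = cd⁻¹.
  Ω = kg·m²·s⁻³·A⁻².
  So Ω⁻¹ = kg⁻¹·m⁻²·s³·A².
  F = kg⁻¹·m⁻²·s⁴·A².
  So F⁻¹ = kg·m²·s⁻⁴·A⁻².
  Hz = s⁻¹.
  Combining: lm⁻¹·Ω⁻¹·s·F⁻¹·Hz·kg = cd⁻¹ · (kg⁻¹·m⁻²·s³·A²) · s · (kg·m²·s⁻⁴·A⁻²) · s⁻¹ · kg = kg·s⁻¹·cd⁻¹.
Left is kg·s⁻¹; right is kg·s⁻¹·cd⁻¹ — different.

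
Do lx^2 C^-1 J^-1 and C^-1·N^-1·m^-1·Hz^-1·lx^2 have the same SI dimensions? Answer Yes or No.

Left side:
  lx = lm/m² (illuminance = luminous flux per area),
      = m⁻²·cd.
  So lx² = m⁻⁴·cd².
  C = A·s = s·A (charge = current × time).
  So C⁻¹ = s⁻¹·A⁻¹.
  J = N·m (work = force × distance),
      = kg·m²·s⁻².
  So J⁻¹ = kg⁻¹·m⁻²·s².
  Combining: lx²·C⁻¹·J⁻¹ = (m⁻⁴·cd²) · (s⁻¹·A⁻¹) · (kg⁻¹·m⁻²·s²) = kg⁻¹·m⁻⁶·s·A⁻¹·cd².
Right side:
  C = s·A.
  So C⁻¹ = s⁻¹·A⁻¹.
  N = kg·m·s⁻².
  So N⁻¹ = kg⁻¹·m⁻¹·s².
  Hz = s⁻¹.
  So Hz⁻¹ = s.
  lx = m⁻²·cd.
  So lx² = m⁻⁴·cd².
  Combining: C⁻¹·N⁻¹·m⁻¹·Hz⁻¹·lx² = (s⁻¹·A⁻¹) · (kg⁻¹·m⁻¹·s²) · m⁻¹ · s · (m⁻⁴·cd²) = kg⁻¹·m⁻⁶·s²·A⁻¹·cd².
Left is kg⁻¹·m⁻⁶·s·A⁻¹·cd²; right is kg⁻¹·m⁻⁶·s²·A⁻¹·cd² — different.

No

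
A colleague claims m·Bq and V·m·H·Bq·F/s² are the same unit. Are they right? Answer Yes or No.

No

Left side:
  Bq = 1/s = s⁻¹ (activity is decays per second).
  Combining: m·Bq = m · s⁻¹ = m·s⁻¹.
Right side:
  V = W/A (potential = power per current),
      = kg·m²·s⁻³·A⁻¹.
  H = Wb/A (inductance = flux per current),
      = kg·m²·s⁻²·A⁻².
  Bq = 1/s = s⁻¹ (activity is decays per second).
  F = C/V (capacitance = charge per voltage),
      = A·s/(kg·m²·s⁻³·A⁻¹) (substituting C and V),
      = kg⁻¹·m⁻²·s⁴·A².
  Combining: V·m·H·Bq·F·s⁻² = (kg·m²·s⁻³·A⁻¹) · m · (kg·m²·s⁻²·A⁻²) · s⁻¹ · (kg⁻¹·m⁻²·s⁴·A²) · s⁻² = kg·m³·s⁻⁴·A⁻¹.
Left is m·s⁻¹; right is kg·m³·s⁻⁴·A⁻¹ — different.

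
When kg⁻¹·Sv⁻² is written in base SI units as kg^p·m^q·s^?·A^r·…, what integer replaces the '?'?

Sv = J/kg (equivalent dose = energy per mass),
    = m²·s⁻².
So Sv⁻² = m⁻⁴·s⁴.
Combining: kg⁻¹·Sv⁻² = kg⁻¹ · (m⁻⁴·s⁴) = kg⁻¹·m⁻⁴·s⁴.
The exponent of s is 4.

4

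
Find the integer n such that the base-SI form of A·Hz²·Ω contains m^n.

Hz = 1/s = s⁻¹ (frequency is cycles per second).
So Hz² = s⁻².
Ω = V/A (resistance = voltage per current),
    = kg·m²·s⁻³·A⁻².
Combining: A·Hz²·Ω = A · s⁻² · (kg·m²·s⁻³·A⁻²) = kg·m²·s⁻⁵·A⁻¹.
The exponent of m is 2.

2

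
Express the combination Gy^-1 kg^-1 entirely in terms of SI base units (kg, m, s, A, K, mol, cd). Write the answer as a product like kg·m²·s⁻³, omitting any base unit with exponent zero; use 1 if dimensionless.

Gy = m²·s⁻².
So Gy⁻¹ = m⁻²·s².
Combining: Gy⁻¹·kg⁻¹ = (m⁻²·s²) · kg⁻¹ = kg⁻¹·m⁻²·s².

kg⁻¹·m⁻²·s²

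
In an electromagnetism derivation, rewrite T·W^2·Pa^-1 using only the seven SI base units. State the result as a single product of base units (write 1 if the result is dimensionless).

T = Wb/m² (flux density = flux per area),
    = kg·s⁻²·A⁻¹.
W = J/s (power = energy per time),
    = kg·m²·s⁻³.
So W² = kg²·m⁴·s⁻⁶.
Pa = N/m² (pressure = force per area),
    = kg·m⁻¹·s⁻².
So Pa⁻¹ = kg⁻¹·m·s².
Combining: T·W²·Pa⁻¹ = (kg·s⁻²·A⁻¹) · (kg²·m⁴·s⁻⁶) · (kg⁻¹·m·s²) = kg²·m⁵·s⁻⁶·A⁻¹.

kg²·m⁵·s⁻⁶·A⁻¹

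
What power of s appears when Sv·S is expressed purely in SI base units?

Sv = m²·s⁻².
S = kg⁻¹·m⁻²·s³·A².
Combining: Sv·S = (m²·s⁻²) · (kg⁻¹·m⁻²·s³·A²) = kg⁻¹·s·A².
The exponent of s is 1.

1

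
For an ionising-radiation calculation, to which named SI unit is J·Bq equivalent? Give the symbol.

J = kg·m²·s⁻².
Bq = s⁻¹.
Combining: J·Bq = (kg·m²·s⁻²) · s⁻¹ = kg·m²·s⁻³.
kg·m²·s⁻³ is the base-SI form of the watt.

W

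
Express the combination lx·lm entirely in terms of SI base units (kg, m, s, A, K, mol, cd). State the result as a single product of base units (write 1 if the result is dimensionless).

lx = lm/m² (illuminance = luminous flux per area),
    = m⁻²·cd.
lm = cd·sr = cd (luminous flux; sr is dimensionless).
Combining: lx·lm = (m⁻²·cd) · cd = m⁻²·cd².

m⁻²·cd²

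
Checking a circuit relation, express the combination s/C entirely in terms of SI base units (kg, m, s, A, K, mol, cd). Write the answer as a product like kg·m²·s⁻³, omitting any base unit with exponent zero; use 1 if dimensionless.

C = A·s = s·A (charge = current × time).
So C⁻¹ = s⁻¹·A⁻¹.
Combining: C⁻¹·s = (s⁻¹·A⁻¹) · s = A⁻¹.

A⁻¹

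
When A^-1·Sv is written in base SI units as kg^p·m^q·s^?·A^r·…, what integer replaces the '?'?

-2

Sv = J/kg (equivalent dose = energy per mass),
    = m²·s⁻².
Combining: A⁻¹·Sv = A⁻¹ · (m²·s⁻²) = m²·s⁻²·A⁻¹.
The exponent of s is -2.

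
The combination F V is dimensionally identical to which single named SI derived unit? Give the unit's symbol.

C

F = C/V (capacitance = charge per voltage),
    = A·s/(kg·m²·s⁻³·A⁻¹) (substituting C and V),
    = kg⁻¹·m⁻²·s⁴·A².
V = W/A (potential = power per current),
    = kg·m²·s⁻³·A⁻¹.
Combining: F·V = (kg⁻¹·m⁻²·s⁴·A²) · (kg·m²·s⁻³·A⁻¹) = s·A.
s·A is the base-SI form of the coulomb.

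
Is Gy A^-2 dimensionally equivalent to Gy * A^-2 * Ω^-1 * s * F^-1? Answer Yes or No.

Left side:
  Gy = J/kg (absorbed dose = energy per mass),
      = m²·s⁻².
  Combining: Gy·A⁻² = (m²·s⁻²) · A⁻² = m²·s⁻²·A⁻².
Right side:
  Gy = J/kg (absorbed dose = energy per mass),
      = m²·s⁻².
  Ω = V/A (resistance = voltage per current),
      = kg·m²·s⁻³·A⁻².
  So Ω⁻¹ = kg⁻¹·m⁻²·s³·A².
  F = C/V (capacitance = charge per voltage),
      = A·s/(kg·m²·s⁻³·A⁻¹) (substituting C and V),
      = kg⁻¹·m⁻²·s⁴·A².
  So F⁻¹ = kg·m²·s⁻⁴·A⁻².
  Combining: Gy·A⁻²·Ω⁻¹·s·F⁻¹ = (m²·s⁻²) · A⁻² · (kg⁻¹·m⁻²·s³·A²) · s · (kg·m²·s⁻⁴·A⁻²) = m²·s⁻²·A⁻².
Both reduce to m²·s⁻²·A⁻².

Yes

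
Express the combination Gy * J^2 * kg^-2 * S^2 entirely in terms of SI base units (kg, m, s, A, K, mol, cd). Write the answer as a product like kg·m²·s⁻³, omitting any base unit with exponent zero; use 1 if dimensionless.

Gy = J/kg (absorbed dose = energy per mass),
    = m²·s⁻².
J = N·m (work = force × distance),
    = kg·m²·s⁻².
So J² = kg²·m⁴·s⁻⁴.
S = 1/Ω (conductance is reciprocal resistance),
    = kg⁻¹·m⁻²·s³·A².
So S² = kg⁻²·m⁻⁴·s⁶·A⁴.
Combining: Gy·J²·kg⁻²·S² = (m²·s⁻²) · (kg²·m⁴·s⁻⁴) · kg⁻² · (kg⁻²·m⁻⁴·s⁶·A⁴) = kg⁻²·m²·A⁴.

kg⁻²·m²·A⁴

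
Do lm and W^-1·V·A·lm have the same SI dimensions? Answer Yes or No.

Left side:
  lm = cd.
Right side:
  W = J/s (power = energy per time),
      = kg·m²·s⁻³.
  So W⁻¹ = kg⁻¹·m⁻²·s³.
  V = W/A (potential = power per current),
      = kg·m²·s⁻³·A⁻¹.
  lm = cd·sr = cd (luminous flux; sr is dimensionless).
  Combining: W⁻¹·V·A·lm = (kg⁻¹·m⁻²·s³) · (kg·m²·s⁻³·A⁻¹) · A · cd = cd.
Both reduce to cd.

Yes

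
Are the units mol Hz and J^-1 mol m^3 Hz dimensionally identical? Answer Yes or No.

No

Left side:
  Hz = 1/s = s⁻¹ (frequency is cycles per second).
  Combining: mol·Hz = mol · s⁻¹ = s⁻¹·mol.
Right side:
  J = N·m (work = force × distance),
      = kg·m²·s⁻².
  So J⁻¹ = kg⁻¹·m⁻²·s².
  Hz = 1/s = s⁻¹ (frequency is cycles per second).
  Combining: J⁻¹·mol·m³·Hz = (kg⁻¹·m⁻²·s²) · mol · m³ · s⁻¹ = kg⁻¹·m·s·mol.
Left is s⁻¹·mol; right is kg⁻¹·m·s·mol — different.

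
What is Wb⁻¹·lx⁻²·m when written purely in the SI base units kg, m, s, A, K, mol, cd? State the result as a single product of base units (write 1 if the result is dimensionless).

kg⁻¹·m³·s²·A·cd⁻²

Wb = V·s (flux: a volt is a weber per second),
    = kg·m²·s⁻²·A⁻¹.
So Wb⁻¹ = kg⁻¹·m⁻²·s²·A.
lx = lm/m² (illuminance = luminous flux per area),
    = m⁻²·cd.
So lx⁻² = m⁴·cd⁻².
Combining: Wb⁻¹·lx⁻²·m = (kg⁻¹·m⁻²·s²·A) · (m⁴·cd⁻²) · m = kg⁻¹·m³·s²·A·cd⁻².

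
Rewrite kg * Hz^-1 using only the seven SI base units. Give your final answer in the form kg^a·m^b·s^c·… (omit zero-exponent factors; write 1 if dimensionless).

Hz = 1/s = s⁻¹ (frequency is cycles per second).
So Hz⁻¹ = s.
Combining: kg·Hz⁻¹ = kg · s = kg·s.

kg·s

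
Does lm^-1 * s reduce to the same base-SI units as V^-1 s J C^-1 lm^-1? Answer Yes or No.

Yes

Left side:
  lm = cd·sr = cd (luminous flux; sr is dimensionless).
  So lm⁻¹ = cd⁻¹.
  Combining: lm⁻¹·s = cd⁻¹ · s = s·cd⁻¹.
Right side:
  V = kg·m²·s⁻³·A⁻¹.
  So V⁻¹ = kg⁻¹·m⁻²·s³·A.
  J = kg·m²·s⁻².
  C = s·A.
  So C⁻¹ = s⁻¹·A⁻¹.
  lm = cd.
  So lm⁻¹ = cd⁻¹.
  Combining: V⁻¹·s·J·C⁻¹·lm⁻¹ = (kg⁻¹·m⁻²·s³·A) · s · (kg·m²·s⁻²) · (s⁻¹·A⁻¹) · cd⁻¹ = s·cd⁻¹.
Both reduce to s·cd⁻¹.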